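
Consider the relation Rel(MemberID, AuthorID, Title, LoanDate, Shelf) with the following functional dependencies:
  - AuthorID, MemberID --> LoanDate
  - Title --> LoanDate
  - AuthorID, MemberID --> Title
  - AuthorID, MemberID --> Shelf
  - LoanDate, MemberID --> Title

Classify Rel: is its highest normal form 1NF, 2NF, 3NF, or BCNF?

2NF

Candidate key: {AuthorID, MemberID}. Prime attributes: {AuthorID, MemberID}.
Title --> LoanDate breaks BCNF: {Title}⁺ = {LoanDate, Title}, so {Title} is not a superkey.
Title --> LoanDate determines the non-prime attribute {LoanDate} from a non-superkey — 3NF is violated.
No non-prime attribute depends on a proper subset of any candidate key, so 2NF holds.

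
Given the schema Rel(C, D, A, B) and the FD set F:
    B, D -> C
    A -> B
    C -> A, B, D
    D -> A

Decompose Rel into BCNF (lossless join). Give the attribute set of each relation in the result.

Candidate keys of the original relation: {C}, {D}.
{A, B, C, D}: {A} determines {A, B} here but is not a superkey — split on A -> B, giving {A, B} and {A, C, D}.
{A, B} is in BCNF.
{A, C, D} is in BCNF.

{A, B}; {A, C, D}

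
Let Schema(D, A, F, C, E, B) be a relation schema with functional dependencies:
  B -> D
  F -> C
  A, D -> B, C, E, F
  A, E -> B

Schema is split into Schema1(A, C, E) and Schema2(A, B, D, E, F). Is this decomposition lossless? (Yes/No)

Common attributes: {A, E}; their closure is {A, B, C, D, E, F}.
This includes all of Schema1, so the common attributes are a superkey of Schema1 — the join is lossless.

Yes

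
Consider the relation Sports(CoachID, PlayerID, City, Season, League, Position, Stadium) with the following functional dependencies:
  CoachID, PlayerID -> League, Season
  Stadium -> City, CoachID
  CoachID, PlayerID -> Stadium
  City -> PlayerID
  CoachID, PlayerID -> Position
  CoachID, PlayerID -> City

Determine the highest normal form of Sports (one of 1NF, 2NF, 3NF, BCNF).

3NF

Candidate keys: {City, CoachID}, {CoachID, PlayerID}, {Stadium}. Prime attributes: {City, CoachID, PlayerID, Stadium}.
For City -> PlayerID we have {City}⁺ = {City, PlayerID}; {City} is not a superkey, so BCNF fails.
Since {PlayerID} ⊆ prime attributes and every other non-superkey FD also has a prime right side, the schema is in 3NF.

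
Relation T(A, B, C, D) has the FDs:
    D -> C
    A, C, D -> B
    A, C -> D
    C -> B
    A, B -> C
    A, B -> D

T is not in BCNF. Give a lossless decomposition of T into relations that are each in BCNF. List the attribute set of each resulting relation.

{A, D}; {B, C}; {C, D}

Candidate keys of the original relation: {A, B}, {A, C}, {A, D}.
{A, B, C, D}: {D} determines {B, C, D} here but is not a superkey — split on D -> B, C, giving {B, C, D} and {A, D}.
{B, C, D}: {C} determines {B, C} here but is not a superkey — split on C -> B, giving {B, C} and {C, D}.
{B, C}: every determinant is a superkey — BCNF.
{C, D}: every determinant is a superkey — BCNF.
{A, D}: every determinant is a superkey — BCNF.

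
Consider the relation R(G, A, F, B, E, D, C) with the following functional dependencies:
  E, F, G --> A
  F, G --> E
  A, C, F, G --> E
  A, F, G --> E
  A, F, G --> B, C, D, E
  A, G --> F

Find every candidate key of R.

Attributes never on any right-hand side: {G} — every candidate key must contain it.
{A, G}⁺ = {A, B, C, D, E, F, G} — all of the relation — so {A, G} is a candidate key.
{F, G}⁺ = {A, B, C, D, E, F, G} — all of the relation — so {F, G} is a candidate key.
No proper subset of any of these is a key, and no other minimal superkey exists.

{A, G}, {F, G}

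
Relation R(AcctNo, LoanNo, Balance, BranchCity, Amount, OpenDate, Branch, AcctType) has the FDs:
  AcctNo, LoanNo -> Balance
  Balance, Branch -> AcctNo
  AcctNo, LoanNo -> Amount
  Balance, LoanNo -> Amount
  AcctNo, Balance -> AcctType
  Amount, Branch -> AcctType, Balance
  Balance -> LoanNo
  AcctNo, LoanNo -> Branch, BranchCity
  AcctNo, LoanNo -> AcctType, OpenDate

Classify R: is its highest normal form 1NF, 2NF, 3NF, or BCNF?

Candidate keys: {AcctNo, Balance}, {AcctNo, LoanNo}, {Amount, Branch}, {Balance, Branch}. Prime attributes: {AcctNo, Amount, Balance, Branch, LoanNo}.
Balance, LoanNo -> Amount: {Balance, LoanNo}⁺ = {Amount, Balance, LoanNo}, which is not all of the attributes, so the left side is not a superkey — BCNF is violated.
Its right-hand attributes {Amount} are all prime, as are those of every other non-superkey FD — the relation is in 3NF.

3NF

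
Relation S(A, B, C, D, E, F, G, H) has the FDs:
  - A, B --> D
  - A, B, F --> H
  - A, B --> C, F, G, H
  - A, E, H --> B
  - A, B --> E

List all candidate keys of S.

{A} never appears on the right of any FD, so every key must include it.
{A, B} is a candidate key since {A, B}⁺ = {A, B, C, D, E, F, G, H} covers every attribute.
{A, E, H} is a candidate key since {A, E, H}⁺ = {A, B, C, D, E, F, G, H} covers every attribute.
No proper subset of any of these is a key, and no other minimal superkey exists.

{A, B}, {A, E, H}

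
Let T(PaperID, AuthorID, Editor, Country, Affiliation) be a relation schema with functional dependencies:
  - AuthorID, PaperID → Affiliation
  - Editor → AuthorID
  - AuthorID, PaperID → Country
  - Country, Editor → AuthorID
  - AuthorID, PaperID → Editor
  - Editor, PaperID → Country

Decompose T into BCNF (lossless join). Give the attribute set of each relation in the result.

Candidate keys of the original relation: {AuthorID, PaperID}, {Editor, PaperID}.
{Affiliation, AuthorID, Country, Editor, PaperID}: {Editor} determines {AuthorID, Editor} here but is not a superkey — split on Editor → AuthorID, giving {AuthorID, Editor} and {Affiliation, Country, Editor, PaperID}.
{AuthorID, Editor} has no BCNF violation.
{Affiliation, Country, Editor, PaperID} has no BCNF violation.

{Affiliation, Country, Editor, PaperID}; {AuthorID, Editor}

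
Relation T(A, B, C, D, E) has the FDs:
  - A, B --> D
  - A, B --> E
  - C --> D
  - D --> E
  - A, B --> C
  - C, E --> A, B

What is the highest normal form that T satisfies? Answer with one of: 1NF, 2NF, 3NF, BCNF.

Candidate keys: {A, B}, {C}. Prime attributes: {A, B, C}.
D --> E: {D}⁺ = {D, E}, which is not all of the attributes, so the left side is not a superkey — BCNF is violated.
Because {E} is non-prime and the left side of D --> E is not a superkey, the relation is not in 3NF.
No non-prime attribute depends on a proper subset of any candidate key, so 2NF holds.

2NF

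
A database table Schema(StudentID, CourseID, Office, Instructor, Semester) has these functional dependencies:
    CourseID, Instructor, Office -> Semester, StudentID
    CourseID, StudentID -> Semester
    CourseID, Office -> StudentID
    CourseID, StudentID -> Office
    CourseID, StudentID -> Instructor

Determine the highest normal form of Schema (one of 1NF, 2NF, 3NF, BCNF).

Candidate keys: {CourseID, Office}, {CourseID, StudentID}. Prime attributes: {CourseID, Office, StudentID}.
Every FD has a superkey on the left, so the relation is in BCNF.

BCNF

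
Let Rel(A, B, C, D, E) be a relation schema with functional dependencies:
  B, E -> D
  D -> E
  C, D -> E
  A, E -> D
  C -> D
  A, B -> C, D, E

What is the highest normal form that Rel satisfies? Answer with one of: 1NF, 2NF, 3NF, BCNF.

2NF

Candidate key: {A, B}. Prime attributes: {A, B}.
B, E -> D: {B, E}⁺ = {B, D, E}, which is not all of the attributes, so the left side is not a superkey — BCNF is violated.
B, E -> D determines the non-prime attribute {D} from a non-superkey — 3NF is violated.
No non-prime attribute depends on a proper subset of any candidate key, so 2NF holds.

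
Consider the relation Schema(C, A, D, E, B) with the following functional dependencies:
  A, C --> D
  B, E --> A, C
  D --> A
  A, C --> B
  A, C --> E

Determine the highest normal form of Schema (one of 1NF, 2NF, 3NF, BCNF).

Candidate keys: {A, C}, {B, E}, {C, D}. Prime attributes: {A, B, C, D, E}.
For D --> A we have {D}⁺ = {A, D}; {D} is not a superkey, so BCNF fails.
But every attribute on its right side ({A}) is prime, and the same holds for every other non-superkey FD, so 3NF still holds.

3NF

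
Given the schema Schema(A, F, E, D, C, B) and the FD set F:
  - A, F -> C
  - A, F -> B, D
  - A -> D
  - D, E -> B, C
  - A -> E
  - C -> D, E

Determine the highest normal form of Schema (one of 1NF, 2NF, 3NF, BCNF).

1NF

Candidate key: {A, F}. Prime attributes: {A, F}.
For A -> D we have {A}⁺ = {A, B, C, D, E}; {A} is not a superkey, so BCNF fails.
A -> D determines the non-prime attribute {D} from a non-superkey — 3NF is violated.
{A} is a proper subset of the key {A, F}, and {A}⁺ contains the non-prime attributes {B, C, D, E} — a partial dependency, so 2NF is violated.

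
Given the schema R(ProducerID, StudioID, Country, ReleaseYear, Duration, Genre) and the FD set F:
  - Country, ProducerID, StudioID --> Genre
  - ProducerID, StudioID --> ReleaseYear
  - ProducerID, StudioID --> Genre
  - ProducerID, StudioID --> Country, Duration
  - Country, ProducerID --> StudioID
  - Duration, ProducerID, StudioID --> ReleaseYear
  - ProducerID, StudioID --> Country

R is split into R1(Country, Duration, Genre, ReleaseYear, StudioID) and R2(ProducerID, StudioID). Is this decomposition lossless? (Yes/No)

No

R1 ∩ R2 = {StudioID}; its closure under F is {StudioID}.
The closure covers neither R1 nor R2 entirely; the join is not lossless.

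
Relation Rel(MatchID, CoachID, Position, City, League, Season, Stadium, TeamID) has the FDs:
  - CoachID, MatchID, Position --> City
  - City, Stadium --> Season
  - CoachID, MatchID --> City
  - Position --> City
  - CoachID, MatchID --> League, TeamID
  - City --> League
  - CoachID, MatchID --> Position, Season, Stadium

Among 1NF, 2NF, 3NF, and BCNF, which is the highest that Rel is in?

2NF

Candidate key: {CoachID, MatchID}. Prime attributes: {CoachID, MatchID}.
For City, Stadium --> Season we have {City, Stadium}⁺ = {City, League, Season, Stadium}; {City, Stadium} is not a superkey, so BCNF fails.
City, Stadium --> Season determines the non-prime attribute {Season} from a non-superkey — 3NF is violated.
No non-prime attribute depends on a proper subset of any candidate key, so 2NF holds.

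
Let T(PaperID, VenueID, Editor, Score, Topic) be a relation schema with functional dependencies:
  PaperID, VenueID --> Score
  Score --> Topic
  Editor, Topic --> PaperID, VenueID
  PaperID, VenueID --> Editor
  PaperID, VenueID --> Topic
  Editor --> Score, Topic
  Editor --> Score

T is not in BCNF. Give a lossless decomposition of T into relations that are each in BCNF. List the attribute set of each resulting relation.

{Editor, PaperID, Score, VenueID}; {Score, Topic}

Candidate keys of the original relation: {Editor}, {PaperID, VenueID}.
{Editor, PaperID, Score, Topic, VenueID}: {Score} determines {Score, Topic} here but is not a superkey — split on Score --> Topic, giving {Score, Topic} and {Editor, PaperID, Score, VenueID}.
{Score, Topic} is in BCNF.
{Editor, PaperID, Score, VenueID} is in BCNF.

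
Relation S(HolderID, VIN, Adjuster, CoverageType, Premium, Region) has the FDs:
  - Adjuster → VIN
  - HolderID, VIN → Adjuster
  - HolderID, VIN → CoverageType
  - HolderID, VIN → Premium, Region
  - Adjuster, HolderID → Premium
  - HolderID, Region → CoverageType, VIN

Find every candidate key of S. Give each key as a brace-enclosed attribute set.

{Adjuster, HolderID}, {HolderID, Region}, {HolderID, VIN}

No FD produces {HolderID}, so it must be in every candidate key.
{Adjuster, HolderID} is a candidate key since {Adjuster, HolderID}⁺ = {Adjuster, CoverageType, HolderID, Premium, Region, VIN} covers every attribute.
{HolderID, Region} is a candidate key since {HolderID, Region}⁺ = {Adjuster, CoverageType, HolderID, Premium, Region, VIN} covers every attribute.
{HolderID, VIN} is a candidate key since {HolderID, VIN}⁺ = {Adjuster, CoverageType, HolderID, Premium, Region, VIN} covers every attribute.
No proper subset of any of these is a key, and no other minimal superkey exists.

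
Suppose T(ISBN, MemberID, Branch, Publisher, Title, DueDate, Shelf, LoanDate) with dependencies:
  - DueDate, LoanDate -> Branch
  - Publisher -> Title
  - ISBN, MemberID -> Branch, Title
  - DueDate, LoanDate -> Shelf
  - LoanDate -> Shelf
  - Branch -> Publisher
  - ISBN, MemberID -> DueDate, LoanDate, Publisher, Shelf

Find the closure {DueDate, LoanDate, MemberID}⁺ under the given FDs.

Start with {DueDate, LoanDate, MemberID}.
DueDate, LoanDate -> Branch applies; add {Branch} → now {Branch, DueDate, LoanDate, MemberID}.
DueDate, LoanDate -> Shelf applies; add {Shelf} → now {Branch, DueDate, LoanDate, MemberID, Shelf}.
Branch -> Publisher applies; add {Publisher} → now {Branch, DueDate, LoanDate, MemberID, Publisher, Shelf}.
Publisher -> Title applies; add {Title} → now {Branch, DueDate, LoanDate, MemberID, Publisher, Shelf, Title}.
No further FD applies.

{Branch, DueDate, LoanDate, MemberID, Publisher, Shelf, Title}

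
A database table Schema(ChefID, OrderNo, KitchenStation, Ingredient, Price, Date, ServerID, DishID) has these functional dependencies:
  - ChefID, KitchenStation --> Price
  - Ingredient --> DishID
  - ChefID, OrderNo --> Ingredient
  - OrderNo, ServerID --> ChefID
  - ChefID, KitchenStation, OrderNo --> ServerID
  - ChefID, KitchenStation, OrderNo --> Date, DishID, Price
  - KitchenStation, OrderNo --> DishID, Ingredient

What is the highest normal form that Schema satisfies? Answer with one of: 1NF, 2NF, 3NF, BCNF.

1NF

Candidate keys: {ChefID, KitchenStation, OrderNo}, {KitchenStation, OrderNo, ServerID}. Prime attributes: {ChefID, KitchenStation, OrderNo, ServerID}.
ChefID, KitchenStation --> Price breaks BCNF: {ChefID, KitchenStation}⁺ = {ChefID, KitchenStation, Price}, so {ChefID, KitchenStation} is not a superkey.
ChefID, KitchenStation --> Price determines the non-prime attribute {Price} from a non-superkey — 3NF is violated.
{ChefID, KitchenStation} is a proper subset of the key {ChefID, KitchenStation, OrderNo}, and {ChefID, KitchenStation}⁺ contains the non-prime attribute {Price} — a partial dependency, so 2NF is violated.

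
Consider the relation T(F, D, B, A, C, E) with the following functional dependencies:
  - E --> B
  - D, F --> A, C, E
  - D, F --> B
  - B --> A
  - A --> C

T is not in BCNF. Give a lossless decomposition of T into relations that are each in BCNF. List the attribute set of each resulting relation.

Candidate key of the original relation: {D, F}.
Within {A, B, C, D, E, F}: {E}⁺ ∩ {A, B, C, D, E, F} = {A, B, C, E}, not the whole set, so E --> A, B, C violates BCNF; decompose into {A, B, C, E} and {D, E, F}.
Within {A, B, C, E}: {B}⁺ ∩ {A, B, C, E} = {A, B, C}, not the whole set, so B --> A, C violates BCNF; decompose into {A, B, C} and {B, E}.
Within {A, B, C}: {A}⁺ ∩ {A, B, C} = {A, C}, not the whole set, so A --> C violates BCNF; decompose into {A, C} and {A, B}.
{A, C}: every determinant is a superkey — BCNF.
{A, B}: every determinant is a superkey — BCNF.
{B, E}: every determinant is a superkey — BCNF.
{D, E, F}: every determinant is a superkey — BCNF.

{A, B}; {A, C}; {B, E}; {D, E, F}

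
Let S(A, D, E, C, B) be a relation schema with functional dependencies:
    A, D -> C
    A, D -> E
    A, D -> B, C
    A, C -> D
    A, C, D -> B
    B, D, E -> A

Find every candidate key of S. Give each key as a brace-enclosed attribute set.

{A, C}, {A, D}, {B, D, E}

{A, C}⁺ = {A, B, C, D, E} — all of the relation — so {A, C} is a candidate key.
{A, D}⁺ = {A, B, C, D, E} — all of the relation — so {A, D} is a candidate key.
{B, D, E}⁺ = {A, B, C, D, E} — all of the relation — so {B, D, E} is a candidate key.
No proper subset of any of these is a key, and no other minimal superkey exists.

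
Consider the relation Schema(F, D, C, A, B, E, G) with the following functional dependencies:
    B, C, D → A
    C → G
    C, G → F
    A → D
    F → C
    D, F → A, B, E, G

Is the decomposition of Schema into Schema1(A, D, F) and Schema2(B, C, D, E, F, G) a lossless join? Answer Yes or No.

Yes

Schema1 ∩ Schema2 = {D, F}; its closure under F is {A, B, C, D, E, F, G}.
Schema1 is contained in that closure, so Schema1 ∩ Schema2 → Schema1 holds and the join is lossless.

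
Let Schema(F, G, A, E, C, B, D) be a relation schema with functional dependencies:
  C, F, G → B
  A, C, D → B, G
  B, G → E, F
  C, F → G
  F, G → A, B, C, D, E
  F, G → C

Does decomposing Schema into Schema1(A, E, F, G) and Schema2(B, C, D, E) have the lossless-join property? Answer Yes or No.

Schema1 ∩ Schema2 = {E}; its closure under F is {E}.
The closure covers neither Schema1 nor Schema2 entirely; the join is not lossless.

No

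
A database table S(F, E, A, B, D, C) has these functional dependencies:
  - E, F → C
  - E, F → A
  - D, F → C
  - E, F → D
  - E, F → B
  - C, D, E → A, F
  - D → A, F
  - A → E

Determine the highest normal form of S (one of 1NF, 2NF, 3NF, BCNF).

3NF

Candidate keys: {A, F}, {D}, {E, F}. Prime attributes: {A, D, E, F}.
A → E breaks BCNF: {A}⁺ = {A, E}, so {A} is not a superkey.
But every attribute on its right side ({E}) is prime, and the same holds for every other non-superkey FD, so 3NF still holds.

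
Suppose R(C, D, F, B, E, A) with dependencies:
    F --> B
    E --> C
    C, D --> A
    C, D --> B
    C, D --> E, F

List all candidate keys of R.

{C, D}, {D, E}

{D} never appears on the right of any FD, so every key must include it.
{C, D}⁺ = {A, B, C, D, E, F}, which is every attribute, so {C, D} is a candidate key.
{D, E}⁺ = {A, B, C, D, E, F}, which is every attribute, so {D, E} is a candidate key.
Any other superkey properly contains one of these, so there are no further candidate keys.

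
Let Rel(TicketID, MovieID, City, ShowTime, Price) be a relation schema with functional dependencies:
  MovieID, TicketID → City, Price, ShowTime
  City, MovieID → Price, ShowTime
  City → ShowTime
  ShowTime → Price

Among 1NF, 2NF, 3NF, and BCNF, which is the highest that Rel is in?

Candidate key: {MovieID, TicketID}. Prime attributes: {MovieID, TicketID}.
City, MovieID → Price, ShowTime breaks BCNF: {City, MovieID}⁺ = {City, MovieID, Price, ShowTime}, so {City, MovieID} is not a superkey.
City, MovieID → Price, ShowTime has non-prime {Price, ShowTime} on the right and a non-superkey on the left, so 3NF fails.
Checking every proper subset of each key, none determines a non-prime attribute — 2NF is satisfied.

2NF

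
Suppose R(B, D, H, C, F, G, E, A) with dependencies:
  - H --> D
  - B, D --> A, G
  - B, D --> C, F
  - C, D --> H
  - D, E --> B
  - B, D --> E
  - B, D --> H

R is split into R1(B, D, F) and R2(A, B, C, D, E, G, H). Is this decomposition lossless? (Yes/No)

Yes

R1 ∩ R2 = {B, D}; its closure under F is {A, B, C, D, E, F, G, H}.
R1 is contained in that closure, so R1 ∩ R2 --> R1 holds and the join is lossless.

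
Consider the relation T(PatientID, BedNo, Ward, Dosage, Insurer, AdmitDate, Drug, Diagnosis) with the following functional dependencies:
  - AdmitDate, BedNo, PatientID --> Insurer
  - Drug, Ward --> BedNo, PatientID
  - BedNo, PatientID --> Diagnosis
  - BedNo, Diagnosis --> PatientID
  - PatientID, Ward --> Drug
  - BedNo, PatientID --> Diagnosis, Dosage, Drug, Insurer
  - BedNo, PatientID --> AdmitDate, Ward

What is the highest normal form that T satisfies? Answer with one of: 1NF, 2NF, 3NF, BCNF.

Candidate keys: {BedNo, Diagnosis}, {BedNo, PatientID}, {Drug, Ward}, {PatientID, Ward}. Prime attributes: {BedNo, Diagnosis, Drug, PatientID, Ward}.
Each dependency's left side is a superkey — BCNF holds.

BCNF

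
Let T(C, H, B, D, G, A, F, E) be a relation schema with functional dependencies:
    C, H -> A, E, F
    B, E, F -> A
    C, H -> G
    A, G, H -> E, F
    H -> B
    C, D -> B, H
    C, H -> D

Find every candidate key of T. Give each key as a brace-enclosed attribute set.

No FD produces {C}, so it must be in every candidate key.
{C, D} is a candidate key since {C, D}⁺ = {A, B, C, D, E, F, G, H} covers every attribute.
{C, H} is a candidate key since {C, H}⁺ = {A, B, C, D, E, F, G, H} covers every attribute.
These are minimal and exhaustive — every other superkey contains one of them.

{C, D}, {C, H}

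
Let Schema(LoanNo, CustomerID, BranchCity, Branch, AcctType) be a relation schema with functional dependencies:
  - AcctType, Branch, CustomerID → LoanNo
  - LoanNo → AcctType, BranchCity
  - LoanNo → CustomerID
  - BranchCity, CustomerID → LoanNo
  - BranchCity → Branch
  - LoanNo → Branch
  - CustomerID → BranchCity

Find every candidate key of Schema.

{CustomerID} is a candidate key since {CustomerID}⁺ = {AcctType, Branch, BranchCity, CustomerID, LoanNo} covers every attribute.
{LoanNo} is a candidate key since {LoanNo}⁺ = {AcctType, Branch, BranchCity, CustomerID, LoanNo} covers every attribute.
Any other superkey properly contains one of these, so there are no further candidate keys.

{CustomerID}, {LoanNo}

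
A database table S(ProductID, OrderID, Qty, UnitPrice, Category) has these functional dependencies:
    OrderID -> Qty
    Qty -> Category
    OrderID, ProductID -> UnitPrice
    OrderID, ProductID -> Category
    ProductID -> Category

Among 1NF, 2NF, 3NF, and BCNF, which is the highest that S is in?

Candidate key: {OrderID, ProductID}. Prime attributes: {OrderID, ProductID}.
OrderID -> Qty breaks BCNF: {OrderID}⁺ = {Category, OrderID, Qty}, so {OrderID} is not a superkey.
Because {Qty} is non-prime and the left side of OrderID -> Qty is not a superkey, the relation is not in 3NF.
{OrderID} is a proper subset of the key {OrderID, ProductID}, and {OrderID}⁺ contains the non-prime attributes {Category, Qty} — a partial dependency, so 2NF is violated.

1NF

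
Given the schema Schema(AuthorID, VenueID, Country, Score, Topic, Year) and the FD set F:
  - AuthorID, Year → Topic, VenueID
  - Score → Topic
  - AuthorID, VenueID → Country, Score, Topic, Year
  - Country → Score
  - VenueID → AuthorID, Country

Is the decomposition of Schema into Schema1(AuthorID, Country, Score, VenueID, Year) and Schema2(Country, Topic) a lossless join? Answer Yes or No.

Common attributes: {Country}; their closure is {Country, Score, Topic}.
Schema2 is contained in that closure, so Schema1 ∩ Schema2 → Schema2 holds and the join is lossless.

Yes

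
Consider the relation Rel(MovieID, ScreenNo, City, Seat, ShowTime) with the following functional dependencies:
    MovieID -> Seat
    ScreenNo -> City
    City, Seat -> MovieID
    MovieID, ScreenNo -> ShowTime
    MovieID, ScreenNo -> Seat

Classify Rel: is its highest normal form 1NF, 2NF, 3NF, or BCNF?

Candidate keys: {MovieID, ScreenNo}, {ScreenNo, Seat}. Prime attributes: {MovieID, ScreenNo, Seat}.
MovieID -> Seat: {MovieID}⁺ = {MovieID, Seat}, which is not all of the attributes, so the left side is not a superkey — BCNF is violated.
Because {City} is non-prime and the left side of ScreenNo -> City is not a superkey, the relation is not in 3NF.
Since {ScreenNo} ⊂ {MovieID, ScreenNo} and {ScreenNo}⁺ ⊇ {City} with {City} non-prime, there is a partial dependency; 2NF fails.

1NF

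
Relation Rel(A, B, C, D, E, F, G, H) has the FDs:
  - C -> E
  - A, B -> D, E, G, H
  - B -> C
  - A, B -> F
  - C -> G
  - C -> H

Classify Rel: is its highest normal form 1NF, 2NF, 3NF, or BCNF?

Candidate key: {A, B}. Prime attributes: {A, B}.
For C -> E we have {C}⁺ = {C, E, G, H}; {C} is not a superkey, so BCNF fails.
C -> E has non-prime {E} on the right and a non-superkey on the left, so 3NF fails.
{B} is a proper subset of the key {A, B}, and {B}⁺ contains the non-prime attributes {C, E, G, H} — a partial dependency, so 2NF is violated.

1NF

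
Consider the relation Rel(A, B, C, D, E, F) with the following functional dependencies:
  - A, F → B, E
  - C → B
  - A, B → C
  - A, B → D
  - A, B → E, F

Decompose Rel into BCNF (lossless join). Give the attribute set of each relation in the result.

Candidate keys of the original relation: {A, B}, {A, C}, {A, F}.
Within {A, B, C, D, E, F}: {C}⁺ ∩ {A, B, C, D, E, F} = {B, C}, not the whole set, so C → B violates BCNF; decompose into {B, C} and {A, C, D, E, F}.
{B, C} has no BCNF violation.
{A, C, D, E, F} has no BCNF violation.

{A, C, D, E, F}; {B, C}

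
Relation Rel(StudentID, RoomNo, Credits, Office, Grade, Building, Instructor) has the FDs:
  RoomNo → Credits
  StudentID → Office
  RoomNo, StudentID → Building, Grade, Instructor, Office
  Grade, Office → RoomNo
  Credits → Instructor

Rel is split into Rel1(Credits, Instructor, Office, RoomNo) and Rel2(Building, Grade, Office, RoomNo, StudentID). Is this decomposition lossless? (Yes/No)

The shared attributes are {Office, RoomNo} and {Office, RoomNo}⁺ = {Credits, Instructor, Office, RoomNo}.
This includes all of Rel1, so the common attributes are a superkey of Rel1 — the join is lossless.

Yes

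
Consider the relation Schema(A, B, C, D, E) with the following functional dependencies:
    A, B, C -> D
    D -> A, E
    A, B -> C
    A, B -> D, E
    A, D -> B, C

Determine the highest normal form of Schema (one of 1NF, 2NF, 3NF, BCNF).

BCNF

Candidate keys: {A, B}, {D}. Prime attributes: {A, B, D}.
Each dependency's left side is a superkey — BCNF holds.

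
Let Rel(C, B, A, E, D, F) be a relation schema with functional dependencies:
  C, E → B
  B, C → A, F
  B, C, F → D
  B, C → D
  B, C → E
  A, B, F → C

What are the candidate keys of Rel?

{A, B, F}, {B, C}, {C, E}

{B, C} is a candidate key since {B, C}⁺ = {A, B, C, D, E, F} covers every attribute.
{C, E} is a candidate key since {C, E}⁺ = {A, B, C, D, E, F} covers every attribute.
{A, B, F} is a candidate key since {A, B, F}⁺ = {A, B, C, D, E, F} covers every attribute.
No proper subset of any of these is a key, and no other minimal superkey exists.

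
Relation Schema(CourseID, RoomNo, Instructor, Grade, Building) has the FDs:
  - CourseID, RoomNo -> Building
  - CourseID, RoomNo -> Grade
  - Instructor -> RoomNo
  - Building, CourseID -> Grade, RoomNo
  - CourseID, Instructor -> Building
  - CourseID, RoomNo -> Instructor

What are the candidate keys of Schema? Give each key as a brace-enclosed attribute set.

{Building, CourseID}, {CourseID, Instructor}, {CourseID, RoomNo}

Attributes never on any right-hand side: {CourseID} — every candidate key must contain it.
Closure of {Building, CourseID} is {Building, CourseID, Grade, Instructor, RoomNo}, the whole schema; {Building, CourseID} is a candidate key.
Closure of {CourseID, Instructor} is {Building, CourseID, Grade, Instructor, RoomNo}, the whole schema; {CourseID, Instructor} is a candidate key.
Closure of {CourseID, RoomNo} is {Building, CourseID, Grade, Instructor, RoomNo}, the whole schema; {CourseID, RoomNo} is a candidate key.
Any other superkey properly contains one of these, so there are no further candidate keys.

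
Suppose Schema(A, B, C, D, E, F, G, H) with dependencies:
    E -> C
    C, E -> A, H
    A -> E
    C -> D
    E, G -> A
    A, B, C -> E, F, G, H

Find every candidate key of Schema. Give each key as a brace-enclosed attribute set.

{B} never appears on the right of any FD, so every key must include it.
{A, B} is a candidate key since {A, B}⁺ = {A, B, C, D, E, F, G, H} covers every attribute.
{B, E} is a candidate key since {B, E}⁺ = {A, B, C, D, E, F, G, H} covers every attribute.
These are minimal and exhaustive — every other superkey contains one of them.

{A, B}, {B, E}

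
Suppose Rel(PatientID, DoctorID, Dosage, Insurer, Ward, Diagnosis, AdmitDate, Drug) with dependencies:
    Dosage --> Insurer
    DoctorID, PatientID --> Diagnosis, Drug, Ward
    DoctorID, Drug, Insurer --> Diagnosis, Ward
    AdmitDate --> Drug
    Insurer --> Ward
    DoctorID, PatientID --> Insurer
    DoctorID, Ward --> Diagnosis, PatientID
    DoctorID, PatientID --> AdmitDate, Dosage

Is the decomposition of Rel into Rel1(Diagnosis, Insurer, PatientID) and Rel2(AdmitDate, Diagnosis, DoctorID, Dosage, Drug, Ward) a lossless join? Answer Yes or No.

No

Common attributes: {Diagnosis}; their closure is {Diagnosis}.
Rel1 ⊄ {Diagnosis} and Rel2 ⊄ {Diagnosis}, so the split is lossy.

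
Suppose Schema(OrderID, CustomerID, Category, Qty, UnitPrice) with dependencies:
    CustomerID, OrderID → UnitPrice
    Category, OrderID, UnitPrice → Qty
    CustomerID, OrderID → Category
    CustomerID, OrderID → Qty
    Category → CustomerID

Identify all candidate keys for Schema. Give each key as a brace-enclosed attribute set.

{OrderID} never appears on the right of any FD, so every key must include it.
Closure of {Category, OrderID} is {Category, CustomerID, OrderID, Qty, UnitPrice}, the whole schema; {Category, OrderID} is a candidate key.
Closure of {CustomerID, OrderID} is {Category, CustomerID, OrderID, Qty, UnitPrice}, the whole schema; {CustomerID, OrderID} is a candidate key.
No proper subset of any of these is a key, and no other minimal superkey exists.

{Category, OrderID}, {CustomerID, OrderID}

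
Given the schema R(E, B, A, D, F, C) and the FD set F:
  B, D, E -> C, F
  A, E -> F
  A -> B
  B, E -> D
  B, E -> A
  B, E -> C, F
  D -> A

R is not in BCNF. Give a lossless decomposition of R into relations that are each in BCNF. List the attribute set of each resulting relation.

Candidate keys of the original relation: {A, E}, {B, E}, {D, E}.
Within {A, B, C, D, E, F}: {A}⁺ ∩ {A, B, C, D, E, F} = {A, B}, not the whole set, so A -> B violates BCNF; decompose into {A, B} and {A, C, D, E, F}.
{A, B} is in BCNF.
Within {A, C, D, E, F}: {D}⁺ ∩ {A, C, D, E, F} = {A, D}, not the whole set, so D -> A violates BCNF; decompose into {A, D} and {C, D, E, F}.
{A, D} is in BCNF.
{C, D, E, F} is in BCNF.

{A, B}; {A, D}; {C, D, E, F}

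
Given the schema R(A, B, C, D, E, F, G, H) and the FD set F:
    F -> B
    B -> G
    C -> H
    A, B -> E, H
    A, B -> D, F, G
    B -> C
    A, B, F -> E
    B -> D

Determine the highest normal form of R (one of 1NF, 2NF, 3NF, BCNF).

Candidate keys: {A, B}, {A, F}. Prime attributes: {A, B, F}.
For F -> B we have {F}⁺ = {B, C, D, F, G, H}; {F} is not a superkey, so BCNF fails.
Because {G} is non-prime and the left side of B -> G is not a superkey, the relation is not in 3NF.
The proper key subset {B} of {A, B} determines non-prime {C, D, G, H}, so the relation is not even in 2NF.

1NF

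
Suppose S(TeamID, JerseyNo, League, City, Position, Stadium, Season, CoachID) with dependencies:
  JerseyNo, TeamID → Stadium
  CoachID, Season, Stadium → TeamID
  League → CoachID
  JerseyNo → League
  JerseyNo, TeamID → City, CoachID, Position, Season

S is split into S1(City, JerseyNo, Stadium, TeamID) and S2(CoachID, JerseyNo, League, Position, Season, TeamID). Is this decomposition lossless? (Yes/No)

Yes

Common attributes: {JerseyNo, TeamID}; their closure is {City, CoachID, JerseyNo, League, Position, Season, Stadium, TeamID}.
This includes all of S1, so the common attributes are a superkey of S1 — the join is lossless.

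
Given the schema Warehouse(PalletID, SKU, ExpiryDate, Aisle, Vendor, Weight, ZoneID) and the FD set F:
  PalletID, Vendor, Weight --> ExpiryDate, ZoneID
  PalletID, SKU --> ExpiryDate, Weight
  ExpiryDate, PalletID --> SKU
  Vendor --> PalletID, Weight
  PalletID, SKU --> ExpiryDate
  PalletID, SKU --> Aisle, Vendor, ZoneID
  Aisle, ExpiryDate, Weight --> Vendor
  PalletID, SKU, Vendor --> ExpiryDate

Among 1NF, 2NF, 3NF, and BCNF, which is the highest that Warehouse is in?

BCNF

Candidate keys: {Aisle, ExpiryDate, Weight}, {ExpiryDate, PalletID}, {PalletID, SKU}, {Vendor}. Prime attributes: {Aisle, ExpiryDate, PalletID, SKU, Vendor, Weight}.
The left-hand side of every FD is a superkey, so BCNF is satisfied.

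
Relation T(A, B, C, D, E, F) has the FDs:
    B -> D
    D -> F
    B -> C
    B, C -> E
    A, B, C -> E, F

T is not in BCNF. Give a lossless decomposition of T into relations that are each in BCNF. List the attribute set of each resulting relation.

Candidate key of the original relation: {A, B}.
In {A, B, C, D, E, F}, {B} is not a superkey ({B}⁺ restricted to this set is {B, C, D, E, F}), so split on B -> C, D, E, F into {B, C, D, E, F} and {A, B}.
In {B, C, D, E, F}, {D} is not a superkey ({D}⁺ restricted to this set is {D, F}), so split on D -> F into {D, F} and {B, C, D, E}.
{D, F}: every determinant is a superkey — BCNF.
{B, C, D, E}: every determinant is a superkey — BCNF.
{A, B}: every determinant is a superkey — BCNF.

{A, B}; {B, C, D, E}; {D, F}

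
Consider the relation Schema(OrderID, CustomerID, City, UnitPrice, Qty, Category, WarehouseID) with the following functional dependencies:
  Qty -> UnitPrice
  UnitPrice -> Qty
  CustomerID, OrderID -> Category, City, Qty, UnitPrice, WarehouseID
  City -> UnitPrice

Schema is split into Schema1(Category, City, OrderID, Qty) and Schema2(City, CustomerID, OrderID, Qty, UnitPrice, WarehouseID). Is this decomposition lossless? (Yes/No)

Common attributes: {City, OrderID, Qty}; their closure is {City, OrderID, Qty, UnitPrice}.
Schema1 ⊄ {City, OrderID, Qty, UnitPrice} and Schema2 ⊄ {City, OrderID, Qty, UnitPrice}, so the split is lossy.

No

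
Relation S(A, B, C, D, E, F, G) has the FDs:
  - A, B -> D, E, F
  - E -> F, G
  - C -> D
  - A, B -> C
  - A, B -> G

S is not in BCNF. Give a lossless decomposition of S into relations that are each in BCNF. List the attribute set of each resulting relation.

Candidate key of the original relation: {A, B}.
In {A, B, C, D, E, F, G}, {E} is not a superkey ({E}⁺ restricted to this set is {E, F, G}), so split on E -> F, G into {E, F, G} and {A, B, C, D, E}.
{E, F, G}: every determinant is a superkey — BCNF.
In {A, B, C, D, E}, {C} is not a superkey ({C}⁺ restricted to this set is {C, D}), so split on C -> D into {C, D} and {A, B, C, E}.
{C, D}: every determinant is a superkey — BCNF.
{A, B, C, E}: every determinant is a superkey — BCNF.

{A, B, C, E}; {C, D}; {E, F, G}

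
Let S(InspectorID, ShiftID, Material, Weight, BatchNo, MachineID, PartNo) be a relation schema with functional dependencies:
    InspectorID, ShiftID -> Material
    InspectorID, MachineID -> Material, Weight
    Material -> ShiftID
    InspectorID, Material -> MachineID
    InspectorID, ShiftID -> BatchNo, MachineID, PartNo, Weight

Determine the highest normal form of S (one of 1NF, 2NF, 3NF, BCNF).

Candidate keys: {InspectorID, MachineID}, {InspectorID, Material}, {InspectorID, ShiftID}. Prime attributes: {InspectorID, MachineID, Material, ShiftID}.
Material -> ShiftID breaks BCNF: {Material}⁺ = {Material, ShiftID}, so {Material} is not a superkey.
Its right-hand attributes {ShiftID} are all prime, as are those of every other non-superkey FD — the relation is in 3NF.

3NF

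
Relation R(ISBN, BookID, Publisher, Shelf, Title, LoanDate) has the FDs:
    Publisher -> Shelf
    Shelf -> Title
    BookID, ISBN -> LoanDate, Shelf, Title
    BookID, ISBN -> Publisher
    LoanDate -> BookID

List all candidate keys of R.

{ISBN} never appears on the right of any FD, so every key must include it.
Closure of {BookID, ISBN} is {BookID, ISBN, LoanDate, Publisher, Shelf, Title}, the whole schema; {BookID, ISBN} is a candidate key.
Closure of {ISBN, LoanDate} is {BookID, ISBN, LoanDate, Publisher, Shelf, Title}, the whole schema; {ISBN, LoanDate} is a candidate key.
These are minimal and exhaustive — every other superkey contains one of them.

{BookID, ISBN}, {ISBN, LoanDate}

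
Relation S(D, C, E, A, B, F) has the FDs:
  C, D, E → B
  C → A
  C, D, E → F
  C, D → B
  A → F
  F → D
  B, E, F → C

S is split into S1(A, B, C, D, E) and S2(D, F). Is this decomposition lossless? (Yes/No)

The shared attributes are {D} and {D}⁺ = {D}.
The closure covers neither S1 nor S2 entirely; the join is not lossless.

No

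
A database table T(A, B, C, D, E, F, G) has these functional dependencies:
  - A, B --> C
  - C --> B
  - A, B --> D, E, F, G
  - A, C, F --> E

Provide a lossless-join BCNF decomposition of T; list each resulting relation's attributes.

Candidate keys of the original relation: {A, B}, {A, C}.
Within {A, B, C, D, E, F, G}: {C}⁺ ∩ {A, B, C, D, E, F, G} = {B, C}, not the whole set, so C --> B violates BCNF; decompose into {B, C} and {A, C, D, E, F, G}.
{B, C} has no BCNF violation.
{A, C, D, E, F, G} has no BCNF violation.

{A, C, D, E, F, G}; {B, C}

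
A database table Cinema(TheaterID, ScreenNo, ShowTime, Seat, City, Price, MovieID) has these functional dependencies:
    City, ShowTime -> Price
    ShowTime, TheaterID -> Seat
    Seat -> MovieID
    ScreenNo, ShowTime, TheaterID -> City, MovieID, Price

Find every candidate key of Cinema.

{ScreenNo, ShowTime, TheaterID}

Attributes never on any right-hand side: {ScreenNo, ShowTime, TheaterID} — every candidate key must contain all of them.
Closure of {ScreenNo, ShowTime, TheaterID} is {City, MovieID, Price, ScreenNo, Seat, ShowTime, TheaterID}, the whole schema; {ScreenNo, ShowTime, TheaterID} is a candidate key.
Every other attribute set either contains this one or has a smaller closure.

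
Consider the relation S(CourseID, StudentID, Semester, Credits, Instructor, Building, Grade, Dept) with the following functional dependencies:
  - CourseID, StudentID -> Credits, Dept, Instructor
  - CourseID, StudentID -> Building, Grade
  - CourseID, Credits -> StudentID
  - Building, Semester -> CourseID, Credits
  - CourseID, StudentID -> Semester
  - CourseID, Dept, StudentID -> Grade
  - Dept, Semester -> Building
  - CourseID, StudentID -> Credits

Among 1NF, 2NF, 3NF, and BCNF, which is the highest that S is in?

Candidate keys: {Building, Semester}, {CourseID, Credits}, {CourseID, StudentID}, {Dept, Semester}. Prime attributes: {Building, CourseID, Credits, Dept, Semester, StudentID}.
The left-hand side of every FD is a superkey, so BCNF is satisfied.

BCNF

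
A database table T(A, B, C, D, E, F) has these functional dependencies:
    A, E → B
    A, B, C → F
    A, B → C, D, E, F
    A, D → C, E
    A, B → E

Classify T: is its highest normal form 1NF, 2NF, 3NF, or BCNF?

BCNF

Candidate keys: {A, B}, {A, D}, {A, E}. Prime attributes: {A, B, D, E}.
Each dependency's left side is a superkey — BCNF holds.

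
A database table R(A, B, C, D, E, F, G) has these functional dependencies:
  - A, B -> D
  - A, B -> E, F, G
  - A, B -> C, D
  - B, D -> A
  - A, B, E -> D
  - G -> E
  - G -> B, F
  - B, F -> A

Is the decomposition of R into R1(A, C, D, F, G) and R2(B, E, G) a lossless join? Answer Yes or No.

Common attributes: {G}; their closure is {A, B, C, D, E, F, G}.
Since R1 ⊆ {A, B, C, D, E, F, G}, the intersection is a superkey of R1; the decomposition is lossless.

Yes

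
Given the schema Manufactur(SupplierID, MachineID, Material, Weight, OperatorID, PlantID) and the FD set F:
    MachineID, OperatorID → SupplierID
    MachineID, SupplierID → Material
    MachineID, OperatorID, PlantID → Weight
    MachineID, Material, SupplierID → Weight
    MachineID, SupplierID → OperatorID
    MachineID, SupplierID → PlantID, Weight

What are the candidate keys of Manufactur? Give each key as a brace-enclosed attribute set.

No FD produces {MachineID}, so it must be in every candidate key.
{MachineID, OperatorID} is a candidate key since {MachineID, OperatorID}⁺ = {MachineID, Material, OperatorID, PlantID, SupplierID, Weight} covers every attribute.
{MachineID, SupplierID} is a candidate key since {MachineID, SupplierID}⁺ = {MachineID, Material, OperatorID, PlantID, SupplierID, Weight} covers every attribute.
No proper subset of any of these is a key, and no other minimal superkey exists.

{MachineID, OperatorID}, {MachineID, SupplierID}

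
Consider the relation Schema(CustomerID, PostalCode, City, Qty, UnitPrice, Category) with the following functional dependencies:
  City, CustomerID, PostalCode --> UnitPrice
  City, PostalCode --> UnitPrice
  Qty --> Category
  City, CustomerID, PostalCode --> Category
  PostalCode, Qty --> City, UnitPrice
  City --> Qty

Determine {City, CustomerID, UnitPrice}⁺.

{Category, City, CustomerID, Qty, UnitPrice}

Start with {City, CustomerID, UnitPrice}.
City --> Qty applies; add {Qty} → now {City, CustomerID, Qty, UnitPrice}.
Qty --> Category applies; add {Category} → now {Category, City, CustomerID, Qty, UnitPrice}.
No further FD applies.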